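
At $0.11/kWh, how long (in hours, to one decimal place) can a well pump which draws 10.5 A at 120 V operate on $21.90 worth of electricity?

Power = 10.5 A × 120 V = 1260 W = 1.26 kW
Energy available = $21.90 ÷ $0.11/kWh = 199.0909 kWh
Hours = 199.0909 kWh ÷ 1.26 kW = 158.0 h

158.0 h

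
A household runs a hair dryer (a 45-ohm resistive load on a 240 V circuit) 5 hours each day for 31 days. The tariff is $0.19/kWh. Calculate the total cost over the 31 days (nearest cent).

$37.70

Power = V²/R = 240²/45 = 1280 W = 1.28 kW
Runtime = 5 h/day × 31 days = 155 h
Energy = 1.28 kW × 155 h = 198.4 kWh
Cost = 198.4 kWh × $0.19/kWh = $37.70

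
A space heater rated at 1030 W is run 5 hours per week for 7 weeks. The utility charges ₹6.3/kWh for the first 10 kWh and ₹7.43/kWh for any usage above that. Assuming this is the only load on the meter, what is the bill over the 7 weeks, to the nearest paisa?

Runtime = 5 h/week × 7 weeks = 35 h
Energy = 1.03 kW × 35 h = 36.05 kWh
Tier 1 (0–10 kWh): 10 × ₹6.3 = ₹63
Above 10 kWh: 26.05 × ₹7.43 = ₹193.5515
Bill = ₹256.55

₹256.55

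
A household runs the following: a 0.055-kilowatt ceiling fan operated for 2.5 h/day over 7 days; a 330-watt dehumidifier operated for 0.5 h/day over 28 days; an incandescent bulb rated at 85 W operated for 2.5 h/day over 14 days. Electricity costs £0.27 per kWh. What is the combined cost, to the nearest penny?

ceiling fan: Runtime = 2.5 h/day × 7 days = 17.5 h
ceiling fan: 0.055 kW × 17.5 h = 0.9625 kWh
dehumidifier: Runtime = 0.5 h/day × 28 days = 14 h
dehumidifier: 0.33 kW × 14 h = 4.62 kWh
incandescent bulb: Runtime = 2.5 h/day × 14 days = 35 h
incandescent bulb: 0.085 kW × 35 h = 2.975 kWh
Total energy = 8.5575 kWh
Cost = 8.5575 × £0.27 = £2.31

£2.31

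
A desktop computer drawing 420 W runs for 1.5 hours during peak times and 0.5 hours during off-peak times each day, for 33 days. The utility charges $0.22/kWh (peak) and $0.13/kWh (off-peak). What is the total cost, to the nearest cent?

Peak energy = 0.42 kW × 1.5 h × 33 = 20.79 kWh
Off-peak energy = 0.42 kW × 0.5 h × 33 = 6.93 kWh
Cost = 20.79 × $0.22 + 6.93 × $0.13 = $4.5738 + $0.9009 = $5.47

$5.47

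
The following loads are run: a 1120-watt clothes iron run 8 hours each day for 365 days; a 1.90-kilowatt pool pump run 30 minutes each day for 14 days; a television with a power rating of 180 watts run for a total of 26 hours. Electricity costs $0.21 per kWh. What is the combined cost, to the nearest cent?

clothes iron: Runtime = 8 h/day × 365 days = 2920 h
clothes iron: 1.12 kW × 2920 h = 3270.4 kWh
pool pump: Runtime = 30 min × 14 = 420 min = 7 h
pool pump: 1.9 kW × 7 h = 13.3 kWh
television: 0.18 kW × 26 h = 4.68 kWh
Total energy = 3288.38 kWh
Cost = 3288.38 × $0.21 = $690.56

$690.56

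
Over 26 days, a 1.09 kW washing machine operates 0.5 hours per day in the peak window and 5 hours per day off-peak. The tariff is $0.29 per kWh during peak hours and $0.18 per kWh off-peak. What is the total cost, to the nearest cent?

Peak energy = 1.09 kW × 0.5 h × 26 = 14.17 kWh
Off-peak energy = 1.09 kW × 5 h × 26 = 141.7 kWh
Cost = 14.17 × $0.29 + 141.7 × $0.18 = $4.1093 + $25.506 = $29.62

$29.62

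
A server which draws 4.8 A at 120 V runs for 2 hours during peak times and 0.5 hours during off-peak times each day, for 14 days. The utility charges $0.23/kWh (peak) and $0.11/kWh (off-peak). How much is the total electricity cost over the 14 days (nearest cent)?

$4.15

Power = 4.8 A × 120 V = 576 W = 0.576 kW
Peak energy = 0.576 kW × 2 h × 14 = 16.128 kWh
Off-peak energy = 0.576 kW × 0.5 h × 14 = 4.032 kWh
Cost = 16.128 × $0.23 + 4.032 × $0.11 = $3.70944 + $0.44352 = $4.15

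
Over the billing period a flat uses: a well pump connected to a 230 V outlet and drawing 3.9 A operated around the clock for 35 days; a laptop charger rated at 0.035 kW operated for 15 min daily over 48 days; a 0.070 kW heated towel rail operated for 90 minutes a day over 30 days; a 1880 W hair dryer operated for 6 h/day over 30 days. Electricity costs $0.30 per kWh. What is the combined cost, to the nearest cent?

$328.64

well pump: Power = 3.9 A × 230 V = 897 W = 0.897 kW
well pump: Runtime = 24 h × 35 = 840 h
well pump: 0.897 kW × 840 h = 753.48 kWh
laptop charger: Runtime = 15 min × 48 = 720 min = 12 h
laptop charger: 0.035 kW × 12 h = 0.42 kWh
heated towel rail: Runtime = 90 min × 30 = 2700 min = 45 h
heated towel rail: 0.07 kW × 45 h = 3.15 kWh
hair dryer: Runtime = 6 h/day × 30 days = 180 h
hair dryer: 1.88 kW × 180 h = 338.4 kWh
Total energy = 1095.45 kWh
Cost = 1095.45 × $0.30 = $328.64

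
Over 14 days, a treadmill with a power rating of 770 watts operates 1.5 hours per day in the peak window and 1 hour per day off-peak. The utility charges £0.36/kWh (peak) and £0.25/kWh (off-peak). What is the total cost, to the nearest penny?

Peak energy = 0.77 kW × 1.5 h × 14 = 16.17 kWh
Off-peak energy = 0.77 kW × 1 h × 14 = 10.78 kWh
Cost = 16.17 × £0.36 + 10.78 × £0.25 = £5.8212 + £2.695 = £8.52

£8.52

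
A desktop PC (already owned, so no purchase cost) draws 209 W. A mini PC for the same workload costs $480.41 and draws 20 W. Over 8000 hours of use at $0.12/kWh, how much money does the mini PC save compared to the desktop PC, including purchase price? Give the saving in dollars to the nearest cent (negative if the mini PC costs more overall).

desktop PC: $0.00 + (209/1000) kW × 8000 h × $0.12 = $0.00 + $200.64 = $200.64
mini PC: $480.41 + (20/1000) kW × 8000 h × $0.12 = $480.41 + $19.2 = $499.61
Saving = $200.64 − $499.61 = −$298.97

-$298.97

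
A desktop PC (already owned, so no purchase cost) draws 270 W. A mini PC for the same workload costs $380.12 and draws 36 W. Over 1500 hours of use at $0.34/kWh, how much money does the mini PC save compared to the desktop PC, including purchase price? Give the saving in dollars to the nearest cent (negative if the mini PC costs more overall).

-$260.78

desktop PC: $0.00 + (270/1000) kW × 1500 h × $0.34 = $0.00 + $137.7 = $137.7
mini PC: $380.12 + (36/1000) kW × 1500 h × $0.34 = $380.12 + $18.36 = $398.48
Saving = $137.7 − $398.48 = −$260.78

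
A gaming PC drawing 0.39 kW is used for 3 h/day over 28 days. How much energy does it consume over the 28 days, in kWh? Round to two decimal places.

32.76 kWh

Runtime = 3 h/day × 28 days = 84 h
Energy = 0.39 kW × 84 h = 32.76 kWh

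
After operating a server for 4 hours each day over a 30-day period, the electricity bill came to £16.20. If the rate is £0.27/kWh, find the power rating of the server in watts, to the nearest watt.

500 W

Energy = £16.20 ÷ £0.27/kWh = 60 kWh
Runtime = 4 h/day × 30 days = 120 h
Power = 60 kWh ÷ 120 h = 0.5 kW = 500 W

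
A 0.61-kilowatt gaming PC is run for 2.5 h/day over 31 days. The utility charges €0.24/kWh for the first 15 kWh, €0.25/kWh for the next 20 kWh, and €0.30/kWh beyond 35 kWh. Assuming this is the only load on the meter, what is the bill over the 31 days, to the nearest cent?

Runtime = 2.5 h/day × 31 days = 77.5 h
Energy = 0.61 kW × 77.5 h = 47.275 kWh
Tier 1 (0–15 kWh): 15 × €0.24 = €3.6
Tier 2 (15–35 kWh): 20 × €0.25 = €5
Above 35 kWh: 12.275 × €0.30 = €3.6825
Bill = €12.28

€12.28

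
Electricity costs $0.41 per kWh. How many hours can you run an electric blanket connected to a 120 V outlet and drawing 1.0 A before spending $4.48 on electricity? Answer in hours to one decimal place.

91.1 h

Power = 1.0 A × 120 V = 120 W = 0.12 kW
Energy available = $4.48 ÷ $0.41/kWh = 10.9268 kWh
Hours = 10.9268 kWh ÷ 0.12 kW = 91.1 h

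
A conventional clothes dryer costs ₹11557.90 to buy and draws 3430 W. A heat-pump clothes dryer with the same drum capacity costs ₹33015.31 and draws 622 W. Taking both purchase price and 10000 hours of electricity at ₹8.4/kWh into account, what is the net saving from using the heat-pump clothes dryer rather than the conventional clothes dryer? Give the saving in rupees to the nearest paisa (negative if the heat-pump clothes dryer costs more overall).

₹214414.59

conventional clothes dryer: ₹11557.90 + (3430/1000) kW × 10000 h × ₹8.4 = ₹11557.90 + ₹288120 = ₹299677.9
heat-pump clothes dryer: ₹33015.31 + (622/1000) kW × 10000 h × ₹8.4 = ₹33015.31 + ₹52248 = ₹85263.31
Saving = ₹299677.9 − ₹85263.31 = ₹214414.59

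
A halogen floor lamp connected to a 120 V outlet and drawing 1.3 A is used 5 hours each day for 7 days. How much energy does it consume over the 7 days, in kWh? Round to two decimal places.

Power = 1.3 A × 120 V = 156 W = 0.156 kW
Runtime = 5 h/day × 7 days = 35 h
Energy = 0.156 kW × 35 h = 5.46 kWh

5.46 kWh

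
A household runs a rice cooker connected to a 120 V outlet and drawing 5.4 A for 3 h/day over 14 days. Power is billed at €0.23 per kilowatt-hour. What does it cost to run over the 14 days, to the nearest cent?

€6.26

Power = 5.4 A × 120 V = 648 W = 0.648 kW
Runtime = 3 h/day × 14 days = 42 h
Energy = 0.648 kW × 42 h = 27.216 kWh
Cost = 27.216 kWh × €0.23/kWh = €6.26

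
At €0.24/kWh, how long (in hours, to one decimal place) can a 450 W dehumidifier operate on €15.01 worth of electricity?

139.0 h

Energy available = €15.01 ÷ €0.24/kWh = 62.5417 kWh
Hours = 62.5417 kWh ÷ 0.45 kW = 139.0 h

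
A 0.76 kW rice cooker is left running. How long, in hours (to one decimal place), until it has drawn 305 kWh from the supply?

Hours = 305 kWh ÷ 0.76 kW = 401.3 h

401.3 h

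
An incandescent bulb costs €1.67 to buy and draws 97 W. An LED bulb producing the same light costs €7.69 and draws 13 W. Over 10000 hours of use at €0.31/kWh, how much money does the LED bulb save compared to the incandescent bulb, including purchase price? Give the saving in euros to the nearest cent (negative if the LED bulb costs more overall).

€254.38

incandescent bulb: €1.67 + (97/1000) kW × 10000 h × €0.31 = €1.67 + €300.7 = €302.37
LED bulb: €7.69 + (13/1000) kW × 10000 h × €0.31 = €7.69 + €40.3 = €47.99
Saving = €302.37 − €47.99 = €254.38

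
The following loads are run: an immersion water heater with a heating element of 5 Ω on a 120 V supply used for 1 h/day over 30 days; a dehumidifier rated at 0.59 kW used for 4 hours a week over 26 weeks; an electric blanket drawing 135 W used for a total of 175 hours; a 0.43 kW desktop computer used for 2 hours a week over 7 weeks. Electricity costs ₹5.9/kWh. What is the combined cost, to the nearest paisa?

₹1046.69

immersion water heater: Power = V²/R = 120²/5 = 2880 W = 2.88 kW
immersion water heater: Runtime = 1 h/day × 30 days = 30 h
immersion water heater: 2.88 kW × 30 h = 86.4 kWh
dehumidifier: Runtime = 4 h/week × 26 weeks = 104 h
dehumidifier: 0.59 kW × 104 h = 61.36 kWh
electric blanket: 0.135 kW × 175 h = 23.625 kWh
desktop computer: Runtime = 2 h/week × 7 weeks = 14 h
desktop computer: 0.43 kW × 14 h = 6.02 kWh
Total energy = 177.405 kWh
Cost = 177.405 × ₹5.9 = ₹1046.69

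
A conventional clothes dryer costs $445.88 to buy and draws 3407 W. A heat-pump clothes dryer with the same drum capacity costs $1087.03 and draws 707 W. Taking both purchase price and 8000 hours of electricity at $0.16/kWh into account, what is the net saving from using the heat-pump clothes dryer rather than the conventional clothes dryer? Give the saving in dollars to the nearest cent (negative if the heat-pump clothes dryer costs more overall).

$2814.85

conventional clothes dryer: $445.88 + (3407/1000) kW × 8000 h × $0.16 = $445.88 + $4360.96 = $4806.84
heat-pump clothes dryer: $1087.03 + (707/1000) kW × 8000 h × $0.16 = $1087.03 + $904.96 = $1991.99
Saving = $4806.84 − $1991.99 = $2814.85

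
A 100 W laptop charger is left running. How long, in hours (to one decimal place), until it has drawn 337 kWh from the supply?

Hours = 337 kWh ÷ 0.1 kW = 3370.0 h

3370.0 h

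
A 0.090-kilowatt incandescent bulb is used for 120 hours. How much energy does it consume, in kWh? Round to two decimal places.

10.80 kWh

Energy = 0.09 kW × 120 h = 10.8 kWh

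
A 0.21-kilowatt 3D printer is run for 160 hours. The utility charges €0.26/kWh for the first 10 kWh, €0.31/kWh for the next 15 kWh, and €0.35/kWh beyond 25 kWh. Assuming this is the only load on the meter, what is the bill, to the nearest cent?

€10.26

Energy = 0.21 kW × 160 h = 33.6 kWh
Tier 1 (0–10 kWh): 10 × €0.26 = €2.6
Tier 2 (10–25 kWh): 15 × €0.31 = €4.65
Above 25 kWh: 8.6 × €0.35 = €3.01
Bill = €10.26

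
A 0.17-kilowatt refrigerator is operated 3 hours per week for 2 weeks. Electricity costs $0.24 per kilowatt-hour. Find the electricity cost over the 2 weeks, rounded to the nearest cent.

Runtime = 3 h/week × 2 weeks = 6 h
Energy = 0.17 kW × 6 h = 1.02 kWh
Cost = 1.02 kWh × $0.24/kWh = $0.24

$0.24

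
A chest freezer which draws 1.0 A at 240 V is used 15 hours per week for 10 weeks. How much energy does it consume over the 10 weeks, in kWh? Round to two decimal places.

36.00 kWh

Power = 1.0 A × 240 V = 240 W = 0.24 kW
Runtime = 15 h/week × 10 weeks = 150 h
Energy = 0.24 kW × 150 h = 36 kWh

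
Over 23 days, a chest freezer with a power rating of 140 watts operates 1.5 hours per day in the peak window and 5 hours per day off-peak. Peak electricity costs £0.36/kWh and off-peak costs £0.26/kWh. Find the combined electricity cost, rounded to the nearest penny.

Peak energy = 0.14 kW × 1.5 h × 23 = 4.83 kWh
Off-peak energy = 0.14 kW × 5 h × 23 = 16.1 kWh
Cost = 4.83 × £0.36 + 16.1 × £0.26 = £1.7388 + £4.186 = £5.92

£5.92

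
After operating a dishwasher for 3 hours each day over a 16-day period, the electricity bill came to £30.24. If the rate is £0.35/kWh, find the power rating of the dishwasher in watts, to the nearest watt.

Energy = £30.24 ÷ £0.35/kWh = 86.4 kWh
Runtime = 3 h/day × 16 days = 48 h
Power = 86.4 kWh ÷ 48 h = 1.8 kW = 1800 W

1800 W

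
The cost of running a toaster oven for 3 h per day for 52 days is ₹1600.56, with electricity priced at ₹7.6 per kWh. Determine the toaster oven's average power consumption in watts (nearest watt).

Energy = ₹1600.56 ÷ ₹7.6/kWh = 210.6 kWh
Runtime = 3 h/day × 52 days = 156 h
Power = 210.6 kWh ÷ 156 h = 1.35 kW = 1350 W

1350 W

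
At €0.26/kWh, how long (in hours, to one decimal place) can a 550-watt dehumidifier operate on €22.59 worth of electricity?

158.0 h

Energy available = €22.59 ÷ €0.26/kWh = 86.8846 kWh
Hours = 86.8846 kWh ÷ 0.55 kW = 158.0 h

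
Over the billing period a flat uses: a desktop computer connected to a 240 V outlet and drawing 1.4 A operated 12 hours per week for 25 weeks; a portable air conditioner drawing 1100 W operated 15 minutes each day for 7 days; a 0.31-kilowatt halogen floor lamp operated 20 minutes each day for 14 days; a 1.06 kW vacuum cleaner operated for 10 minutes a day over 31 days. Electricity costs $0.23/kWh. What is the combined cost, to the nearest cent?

$25.22

desktop computer: Power = 1.4 A × 240 V = 336 W = 0.336 kW
desktop computer: Runtime = 12 h/week × 25 weeks = 300 h
desktop computer: 0.336 kW × 300 h = 100.8 kWh
portable air conditioner: Runtime = 15 min × 7 = 105 min = 1.75 h
portable air conditioner: 1.1 kW × 1.75 h = 1.925 kWh
halogen floor lamp: Runtime = 20 min × 14 = 280 min = 4.666666… h
halogen floor lamp: 0.31 kW × 4.666666… h = 1.446666… kWh
vacuum cleaner: Runtime = 10 min × 31 = 310 min = 5.166666… h
vacuum cleaner: 1.06 kW × 5.166666… h = 5.476666… kWh
Total energy = 109.648333… kWh
Cost = 109.648333… × $0.23 = $25.22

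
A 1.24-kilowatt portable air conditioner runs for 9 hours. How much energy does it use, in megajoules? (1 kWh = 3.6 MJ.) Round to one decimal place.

40.2 MJ

Energy = 1.24 kW × 9 h = 11.16 kWh
= 11.16 × 3.6 MJ = 40.2 MJ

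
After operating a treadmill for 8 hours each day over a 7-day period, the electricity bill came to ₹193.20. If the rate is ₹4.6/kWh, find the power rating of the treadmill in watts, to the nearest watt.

750 W

Energy = ₹193.20 ÷ ₹4.6/kWh = 42 kWh
Runtime = 8 h/day × 7 days = 56 h
Power = 42 kWh ÷ 56 h = 0.75 kW = 750 W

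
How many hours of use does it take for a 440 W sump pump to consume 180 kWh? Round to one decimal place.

Hours = 180 kWh ÷ 0.44 kW = 409.1 h

409.1 h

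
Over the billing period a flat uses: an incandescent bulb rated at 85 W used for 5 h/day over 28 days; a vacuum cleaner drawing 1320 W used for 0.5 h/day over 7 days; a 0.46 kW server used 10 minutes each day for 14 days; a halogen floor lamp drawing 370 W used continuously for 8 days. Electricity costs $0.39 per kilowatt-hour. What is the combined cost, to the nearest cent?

$34.57

incandescent bulb: Runtime = 5 h/day × 28 days = 140 h
incandescent bulb: 0.085 kW × 140 h = 11.9 kWh
vacuum cleaner: Runtime = 0.5 h/day × 7 days = 3.5 h
vacuum cleaner: 1.32 kW × 3.5 h = 4.62 kWh
server: Runtime = 10 min × 14 = 140 min = 2.333333… h
server: 0.46 kW × 2.333333… h = 1.073333… kWh
halogen floor lamp: Runtime = 24 h × 8 = 192 h
halogen floor lamp: 0.37 kW × 192 h = 71.04 kWh
Total energy = 88.633333… kWh
Cost = 88.633333… × $0.39 = $34.57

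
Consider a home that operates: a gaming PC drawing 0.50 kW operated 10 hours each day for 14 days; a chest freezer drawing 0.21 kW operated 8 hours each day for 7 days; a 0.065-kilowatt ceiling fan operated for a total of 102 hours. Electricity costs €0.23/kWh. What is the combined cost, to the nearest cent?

€20.33

gaming PC: Runtime = 10 h/day × 14 days = 140 h
gaming PC: 0.5 kW × 140 h = 70 kWh
chest freezer: Runtime = 8 h/day × 7 days = 56 h
chest freezer: 0.21 kW × 56 h = 11.76 kWh
ceiling fan: 0.065 kW × 102 h = 6.63 kWh
Total energy = 88.39 kWh
Cost = 88.39 × €0.23 = €20.33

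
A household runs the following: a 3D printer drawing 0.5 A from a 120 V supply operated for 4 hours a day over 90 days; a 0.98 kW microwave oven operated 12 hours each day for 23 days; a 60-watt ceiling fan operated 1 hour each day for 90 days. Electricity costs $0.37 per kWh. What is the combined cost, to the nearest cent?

3D printer: Power = 0.5 A × 120 V = 60 W = 0.06 kW
3D printer: Runtime = 4 h/day × 90 days = 360 h
3D printer: 0.06 kW × 360 h = 21.6 kWh
microwave oven: Runtime = 12 h/day × 23 days = 276 h
microwave oven: 0.98 kW × 276 h = 270.48 kWh
ceiling fan: Runtime = 1 h/day × 90 days = 90 h
ceiling fan: 0.06 kW × 90 h = 5.4 kWh
Total energy = 297.48 kWh
Cost = 297.48 × $0.37 = $110.07

$110.07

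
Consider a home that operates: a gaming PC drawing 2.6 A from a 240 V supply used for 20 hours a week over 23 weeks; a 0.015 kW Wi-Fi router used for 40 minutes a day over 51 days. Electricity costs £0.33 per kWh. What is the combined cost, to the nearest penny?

gaming PC: Power = 2.6 A × 240 V = 624 W = 0.624 kW
gaming PC: Runtime = 20 h/week × 23 weeks = 460 h
gaming PC: 0.624 kW × 460 h = 287.04 kWh
Wi-Fi router: Runtime = 40 min × 51 = 2040 min = 34 h
Wi-Fi router: 0.015 kW × 34 h = 0.51 kWh
Total energy = 287.55 kWh
Cost = 287.55 × £0.33 = £94.89

£94.89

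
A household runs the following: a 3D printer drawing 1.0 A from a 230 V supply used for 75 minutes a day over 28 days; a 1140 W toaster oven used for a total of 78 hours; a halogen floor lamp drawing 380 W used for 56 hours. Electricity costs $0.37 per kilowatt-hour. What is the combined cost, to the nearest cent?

3D printer: Power = 1.0 A × 230 V = 230 W = 0.23 kW
3D printer: Runtime = 75 min × 28 = 2100 min = 35 h
3D printer: 0.23 kW × 35 h = 8.05 kWh
toaster oven: 1.14 kW × 78 h = 88.92 kWh
halogen floor lamp: 0.38 kW × 56 h = 21.28 kWh
Total energy = 118.25 kWh
Cost = 118.25 × $0.37 = $43.75

$43.75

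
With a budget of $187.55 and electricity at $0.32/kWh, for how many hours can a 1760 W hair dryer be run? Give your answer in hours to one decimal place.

Energy available = $187.55 ÷ $0.32/kWh = 586.0938 kWh
Hours = 586.0938 kWh ÷ 1.76 kW = 333.0 h

333.0 h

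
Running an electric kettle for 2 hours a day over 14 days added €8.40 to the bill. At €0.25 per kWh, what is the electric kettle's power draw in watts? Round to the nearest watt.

Energy = €8.40 ÷ €0.25/kWh = 33.6 kWh
Runtime = 2 h/day × 14 days = 28 h
Power = 33.6 kWh ÷ 28 h = 1.2 kW = 1200 W

1200 W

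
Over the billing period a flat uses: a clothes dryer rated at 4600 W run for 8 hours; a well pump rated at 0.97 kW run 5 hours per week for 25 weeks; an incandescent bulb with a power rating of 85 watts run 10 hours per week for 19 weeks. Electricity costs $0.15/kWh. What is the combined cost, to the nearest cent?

clothes dryer: 4.6 kW × 8 h = 36.8 kWh
well pump: Runtime = 5 h/week × 25 weeks = 125 h
well pump: 0.97 kW × 125 h = 121.25 kWh
incandescent bulb: Runtime = 10 h/week × 19 weeks = 190 h
incandescent bulb: 0.085 kW × 190 h = 16.15 kWh
Total energy = 174.2 kWh
Cost = 174.2 × $0.15 = $26.13

$26.13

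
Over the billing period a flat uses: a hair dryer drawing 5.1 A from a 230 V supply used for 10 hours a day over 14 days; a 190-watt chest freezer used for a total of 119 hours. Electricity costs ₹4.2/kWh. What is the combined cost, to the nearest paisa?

₹784.69

hair dryer: Power = 5.1 A × 230 V = 1173 W = 1.173 kW
hair dryer: Runtime = 10 h/day × 14 days = 140 h
hair dryer: 1.173 kW × 140 h = 164.22 kWh
chest freezer: 0.19 kW × 119 h = 22.61 kWh
Total energy = 186.83 kWh
Cost = 186.83 × ₹4.2 = ₹784.69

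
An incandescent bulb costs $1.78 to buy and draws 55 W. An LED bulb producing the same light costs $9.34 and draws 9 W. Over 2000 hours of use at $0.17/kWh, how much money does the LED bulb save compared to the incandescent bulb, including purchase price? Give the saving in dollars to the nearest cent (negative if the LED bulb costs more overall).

incandescent bulb: $1.78 + (55/1000) kW × 2000 h × $0.17 = $1.78 + $18.7 = $20.48
LED bulb: $9.34 + (9/1000) kW × 2000 h × $0.17 = $9.34 + $3.06 = $12.4
Saving = $20.48 − $12.4 = $8.08

$8.08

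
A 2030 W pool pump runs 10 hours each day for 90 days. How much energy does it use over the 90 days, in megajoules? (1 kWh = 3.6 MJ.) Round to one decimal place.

Runtime = 10 h/day × 90 days = 900 h
Energy = 2.03 kW × 900 h = 1827 kWh
= 1827 × 3.6 MJ = 6577.2 MJ

6577.2 MJ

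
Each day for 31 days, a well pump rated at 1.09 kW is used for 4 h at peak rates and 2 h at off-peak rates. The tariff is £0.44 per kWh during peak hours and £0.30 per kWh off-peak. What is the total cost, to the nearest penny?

£79.74

Peak energy = 1.09 kW × 4 h × 31 = 135.16 kWh
Off-peak energy = 1.09 kW × 2 h × 31 = 67.58 kWh
Cost = 135.16 × £0.44 + 67.58 × £0.30 = £59.4704 + £20.274 = £79.74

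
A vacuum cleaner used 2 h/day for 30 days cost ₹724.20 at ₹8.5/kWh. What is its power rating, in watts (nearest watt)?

1420 W

Energy = ₹724.20 ÷ ₹8.5/kWh = 85.2 kWh
Runtime = 2 h/day × 30 days = 60 h
Power = 85.2 kWh ÷ 60 h = 1.42 kW = 1420 W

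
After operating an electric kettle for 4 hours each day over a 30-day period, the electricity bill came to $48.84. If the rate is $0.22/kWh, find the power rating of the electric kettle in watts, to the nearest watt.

1850 W

Energy = $48.84 ÷ $0.22/kWh = 222 kWh
Runtime = 4 h/day × 30 days = 120 h
Power = 222 kWh ÷ 120 h = 1.85 kW = 1850 W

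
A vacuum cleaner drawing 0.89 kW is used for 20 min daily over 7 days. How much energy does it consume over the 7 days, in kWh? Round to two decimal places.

Runtime = 20 min × 7 = 140 min = 2.333333… h
Energy = 0.89 kW × 2.333333… h = 2.076666… kWh ≈ 2.08 kWh

2.08 kWh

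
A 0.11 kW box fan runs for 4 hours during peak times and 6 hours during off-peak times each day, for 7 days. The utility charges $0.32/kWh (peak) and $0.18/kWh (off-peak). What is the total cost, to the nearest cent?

$1.82

Peak energy = 0.11 kW × 4 h × 7 = 3.08 kWh
Off-peak energy = 0.11 kW × 6 h × 7 = 4.62 kWh
Cost = 3.08 × $0.32 + 4.62 × $0.18 = $0.9856 + $0.8316 = $1.82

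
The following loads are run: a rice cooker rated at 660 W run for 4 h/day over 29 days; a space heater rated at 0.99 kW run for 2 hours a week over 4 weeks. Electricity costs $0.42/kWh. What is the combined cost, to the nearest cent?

rice cooker: Runtime = 4 h/day × 29 days = 116 h
rice cooker: 0.66 kW × 116 h = 76.56 kWh
space heater: Runtime = 2 h/week × 4 weeks = 8 h
space heater: 0.99 kW × 8 h = 7.92 kWh
Total energy = 84.48 kWh
Cost = 84.48 × $0.42 = $35.48

$35.48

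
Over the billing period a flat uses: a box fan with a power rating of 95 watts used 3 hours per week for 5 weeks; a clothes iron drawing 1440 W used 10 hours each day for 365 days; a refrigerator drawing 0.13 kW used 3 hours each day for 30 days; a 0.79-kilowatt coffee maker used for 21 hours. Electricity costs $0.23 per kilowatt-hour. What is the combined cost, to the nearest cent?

$1215.71

box fan: Runtime = 3 h/week × 5 weeks = 15 h
box fan: 0.095 kW × 15 h = 1.425 kWh
clothes iron: Runtime = 10 h/day × 365 days = 3650 h
clothes iron: 1.44 kW × 3650 h = 5256 kWh
refrigerator: Runtime = 3 h/day × 30 days = 90 h
refrigerator: 0.13 kW × 90 h = 11.7 kWh
coffee maker: 0.79 kW × 21 h = 16.59 kWh
Total energy = 5285.715 kWh
Cost = 5285.715 × $0.23 = $1215.71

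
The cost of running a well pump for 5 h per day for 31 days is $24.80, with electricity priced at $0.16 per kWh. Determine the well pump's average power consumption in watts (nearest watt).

1000 W

Energy = $24.80 ÷ $0.16/kWh = 155 kWh
Runtime = 5 h/day × 31 days = 155 h
Power = 155 kWh ÷ 155 h = 1 kW = 1000 W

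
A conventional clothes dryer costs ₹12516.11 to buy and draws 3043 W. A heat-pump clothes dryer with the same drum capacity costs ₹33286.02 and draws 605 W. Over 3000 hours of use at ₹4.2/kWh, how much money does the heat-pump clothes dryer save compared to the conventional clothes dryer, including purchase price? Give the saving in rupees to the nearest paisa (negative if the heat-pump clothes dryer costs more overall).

conventional clothes dryer: ₹12516.11 + (3043/1000) kW × 3000 h × ₹4.2 = ₹12516.11 + ₹38341.8 = ₹50857.91
heat-pump clothes dryer: ₹33286.02 + (605/1000) kW × 3000 h × ₹4.2 = ₹33286.02 + ₹7623 = ₹40909.02
Saving = ₹50857.91 − ₹40909.02 = ₹9948.89

₹9948.89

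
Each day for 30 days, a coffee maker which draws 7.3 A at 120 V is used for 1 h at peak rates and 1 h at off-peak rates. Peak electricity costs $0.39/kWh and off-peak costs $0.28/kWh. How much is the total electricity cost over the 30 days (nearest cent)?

Power = 7.3 A × 120 V = 876 W = 0.876 kW
Peak energy = 0.876 kW × 1 h × 30 = 26.28 kWh
Off-peak energy = 0.876 kW × 1 h × 30 = 26.28 kWh
Cost = 26.28 × $0.39 + 26.28 × $0.28 = $10.2492 + $7.3584 = $17.61

$17.61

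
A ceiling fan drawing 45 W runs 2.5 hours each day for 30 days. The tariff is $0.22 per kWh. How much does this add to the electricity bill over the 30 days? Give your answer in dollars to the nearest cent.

$0.74

Runtime = 2.5 h/day × 30 days = 75 h
Energy = 0.045 kW × 75 h = 3.375 kWh
Cost = 3.375 kWh × $0.22/kWh = $0.74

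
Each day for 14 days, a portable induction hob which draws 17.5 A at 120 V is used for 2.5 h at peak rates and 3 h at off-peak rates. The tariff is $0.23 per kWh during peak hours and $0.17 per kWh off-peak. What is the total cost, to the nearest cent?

Power = 17.5 A × 120 V = 2100 W = 2.1 kW
Peak energy = 2.1 kW × 2.5 h × 14 = 73.5 kWh
Off-peak energy = 2.1 kW × 3 h × 14 = 88.2 kWh
Cost = 73.5 × $0.23 + 88.2 × $0.17 = $16.905 + $14.994 = $31.90

$31.90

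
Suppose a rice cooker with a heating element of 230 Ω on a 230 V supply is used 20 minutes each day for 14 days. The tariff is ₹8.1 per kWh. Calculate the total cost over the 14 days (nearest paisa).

₹8.69

Power = V²/R = 230²/230 = 230 W = 0.23 kW
Runtime = 20 min × 14 = 280 min = 4.666666… h
Energy = 0.23 kW × 4.666666… h = 1.073333… kWh
Cost = 1.073333… kWh × ₹8.1/kWh = ₹8.69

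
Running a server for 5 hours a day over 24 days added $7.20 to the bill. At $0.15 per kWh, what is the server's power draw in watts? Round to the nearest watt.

400 W

Energy = $7.20 ÷ $0.15/kWh = 48 kWh
Runtime = 5 h/day × 24 days = 120 h
Power = 48 kWh ÷ 120 h = 0.4 kW = 400 W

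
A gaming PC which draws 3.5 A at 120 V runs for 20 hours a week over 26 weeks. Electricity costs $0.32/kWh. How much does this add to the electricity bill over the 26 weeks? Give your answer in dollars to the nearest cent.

Power = 3.5 A × 120 V = 420 W = 0.42 kW
Runtime = 20 h/week × 26 weeks = 520 h
Energy = 0.42 kW × 520 h = 218.4 kWh
Cost = 218.4 kWh × $0.32/kWh = $69.89

$69.89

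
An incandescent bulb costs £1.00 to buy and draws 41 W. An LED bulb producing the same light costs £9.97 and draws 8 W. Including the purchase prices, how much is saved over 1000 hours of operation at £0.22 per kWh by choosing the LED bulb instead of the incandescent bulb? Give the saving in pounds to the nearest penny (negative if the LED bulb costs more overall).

incandescent bulb: £1.00 + (41/1000) kW × 1000 h × £0.22 = £1.00 + £9.02 = £10.02
LED bulb: £9.97 + (8/1000) kW × 1000 h × £0.22 = £9.97 + £1.76 = £11.73
Saving = £10.02 − £11.73 = −£1.71

-£1.71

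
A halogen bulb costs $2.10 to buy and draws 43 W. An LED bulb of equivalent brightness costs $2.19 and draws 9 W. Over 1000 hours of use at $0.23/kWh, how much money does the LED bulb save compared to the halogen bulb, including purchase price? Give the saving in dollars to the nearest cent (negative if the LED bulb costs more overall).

$7.73

halogen bulb: $2.10 + (43/1000) kW × 1000 h × $0.23 = $2.10 + $9.89 = $11.99
LED bulb: $2.19 + (9/1000) kW × 1000 h × $0.23 = $2.19 + $2.07 = $4.26
Saving = $11.99 − $4.26 = $7.73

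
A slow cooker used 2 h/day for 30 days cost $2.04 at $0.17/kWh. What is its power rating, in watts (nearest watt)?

200 W

Energy = $2.04 ÷ $0.17/kWh = 12 kWh
Runtime = 2 h/day × 30 days = 60 h
Power = 12 kWh ÷ 60 h = 0.2 kW = 200 W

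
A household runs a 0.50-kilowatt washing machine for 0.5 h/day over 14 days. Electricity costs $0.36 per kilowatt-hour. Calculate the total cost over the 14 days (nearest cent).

Runtime = 0.5 h/day × 14 days = 7 h
Energy = 0.5 kW × 7 h = 3.5 kWh
Cost = 3.5 kWh × $0.36/kWh = $1.26

$1.26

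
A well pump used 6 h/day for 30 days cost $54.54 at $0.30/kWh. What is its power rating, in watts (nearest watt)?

1010 W

Energy = $54.54 ÷ $0.30/kWh = 181.8 kWh
Runtime = 6 h/day × 30 days = 180 h
Power = 181.8 kWh ÷ 180 h = 1.01 kW = 1010 W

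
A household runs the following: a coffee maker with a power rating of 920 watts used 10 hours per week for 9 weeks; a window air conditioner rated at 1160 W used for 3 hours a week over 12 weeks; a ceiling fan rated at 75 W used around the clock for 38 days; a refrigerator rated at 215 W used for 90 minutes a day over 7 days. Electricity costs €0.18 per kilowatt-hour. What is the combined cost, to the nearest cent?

coffee maker: Runtime = 10 h/week × 9 weeks = 90 h
coffee maker: 0.92 kW × 90 h = 82.8 kWh
window air conditioner: Runtime = 3 h/week × 12 weeks = 36 h
window air conditioner: 1.16 kW × 36 h = 41.76 kWh
ceiling fan: Runtime = 24 h × 38 = 912 h
ceiling fan: 0.075 kW × 912 h = 68.4 kWh
refrigerator: Runtime = 90 min × 7 = 630 min = 10.5 h
refrigerator: 0.215 kW × 10.5 h = 2.2575 kWh
Total energy = 195.2175 kWh
Cost = 195.2175 × €0.18 = €35.14

€35.14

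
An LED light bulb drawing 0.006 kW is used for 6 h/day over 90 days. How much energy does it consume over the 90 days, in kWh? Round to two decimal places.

Runtime = 6 h/day × 90 days = 540 h
Energy = 0.006 kW × 540 h = 3.24 kWh

3.24 kWh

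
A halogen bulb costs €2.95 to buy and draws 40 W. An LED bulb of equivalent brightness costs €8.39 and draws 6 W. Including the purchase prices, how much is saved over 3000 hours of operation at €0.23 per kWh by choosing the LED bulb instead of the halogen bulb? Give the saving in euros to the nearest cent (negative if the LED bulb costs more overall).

€18.02

halogen bulb: €2.95 + (40/1000) kW × 3000 h × €0.23 = €2.95 + €27.6 = €30.55
LED bulb: €8.39 + (6/1000) kW × 3000 h × €0.23 = €8.39 + €4.14 = €12.53
Saving = €30.55 − €12.53 = €18.02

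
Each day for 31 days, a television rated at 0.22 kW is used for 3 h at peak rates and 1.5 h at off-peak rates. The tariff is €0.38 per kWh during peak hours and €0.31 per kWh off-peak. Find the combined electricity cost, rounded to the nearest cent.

€10.95

Peak energy = 0.22 kW × 3 h × 31 = 20.46 kWh
Off-peak energy = 0.22 kW × 1.5 h × 31 = 10.23 kWh
Cost = 20.46 × €0.38 + 10.23 × €0.31 = €7.7748 + €3.1713 = €10.95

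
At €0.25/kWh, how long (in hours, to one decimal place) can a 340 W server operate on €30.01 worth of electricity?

353.1 h

Energy available = €30.01 ÷ €0.25/kWh = 120.04 kWh
Hours = 120.04 kWh ÷ 0.34 kW = 353.1 h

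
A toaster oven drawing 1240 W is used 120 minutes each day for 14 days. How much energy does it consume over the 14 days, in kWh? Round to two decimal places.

Runtime = 120 min × 14 = 1680 min = 28 h
Energy = 1.24 kW × 28 h = 34.72 kWh

34.72 kWh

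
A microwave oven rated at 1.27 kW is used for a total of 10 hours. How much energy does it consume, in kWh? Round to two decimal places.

12.70 kWh

Energy = 1.27 kW × 10 h = 12.7 kWh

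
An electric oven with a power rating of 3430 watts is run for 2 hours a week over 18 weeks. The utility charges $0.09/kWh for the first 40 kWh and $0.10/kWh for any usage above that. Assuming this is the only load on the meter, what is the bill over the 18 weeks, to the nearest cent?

$11.95

Runtime = 2 h/week × 18 weeks = 36 h
Energy = 3.43 kW × 36 h = 123.48 kWh
Tier 1 (0–40 kWh): 40 × $0.09 = $3.6
Above 40 kWh: 83.48 × $0.10 = $8.348
Bill = $11.95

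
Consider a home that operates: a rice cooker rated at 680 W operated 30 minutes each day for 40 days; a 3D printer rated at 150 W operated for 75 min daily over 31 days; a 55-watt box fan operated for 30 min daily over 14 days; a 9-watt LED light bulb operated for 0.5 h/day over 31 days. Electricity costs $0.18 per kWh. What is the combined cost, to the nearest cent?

$3.59

rice cooker: Runtime = 30 min × 40 = 1200 min = 20 h
rice cooker: 0.68 kW × 20 h = 13.6 kWh
3D printer: Runtime = 75 min × 31 = 2325 min = 38.75 h
3D printer: 0.15 kW × 38.75 h = 5.8125 kWh
box fan: Runtime = 30 min × 14 = 420 min = 7 h
box fan: 0.055 kW × 7 h = 0.385 kWh
LED light bulb: Runtime = 0.5 h/day × 31 days = 15.5 h
LED light bulb: 0.009 kW × 15.5 h = 0.1395 kWh
Total energy = 19.937 kWh
Cost = 19.937 × $0.18 = $3.59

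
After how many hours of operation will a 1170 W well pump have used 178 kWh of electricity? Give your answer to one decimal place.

152.1 h

Hours = 178 kWh ÷ 1.17 kW = 152.1 h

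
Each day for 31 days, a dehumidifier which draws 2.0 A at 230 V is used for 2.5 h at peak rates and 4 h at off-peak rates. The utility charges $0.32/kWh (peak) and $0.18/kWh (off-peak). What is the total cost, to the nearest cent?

$21.68

Power = 2.0 A × 230 V = 460 W = 0.46 kW
Peak energy = 0.46 kW × 2.5 h × 31 = 35.65 kWh
Off-peak energy = 0.46 kW × 4 h × 31 = 57.04 kWh
Cost = 35.65 × $0.32 + 57.04 × $0.18 = $11.408 + $10.2672 = $21.68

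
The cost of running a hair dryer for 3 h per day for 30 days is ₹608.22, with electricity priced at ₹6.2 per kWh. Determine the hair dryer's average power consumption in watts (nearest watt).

Energy = ₹608.22 ÷ ₹6.2/kWh = 98.1 kWh
Runtime = 3 h/day × 30 days = 90 h
Power = 98.1 kWh ÷ 90 h = 1.09 kW = 1090 W

1090 W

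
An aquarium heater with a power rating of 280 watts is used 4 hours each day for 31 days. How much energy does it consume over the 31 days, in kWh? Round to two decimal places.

Runtime = 4 h/day × 31 days = 124 h
Energy = 0.28 kW × 124 h = 34.72 kWh

34.72 kWh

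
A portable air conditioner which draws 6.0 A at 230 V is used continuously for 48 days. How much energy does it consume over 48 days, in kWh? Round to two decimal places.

Power = 6.0 A × 230 V = 1380 W = 1.38 kW
Runtime = 24 h × 48 = 1152 h
Energy = 1.38 kW × 1152 h = 1589.76 kWh

1589.76 kWh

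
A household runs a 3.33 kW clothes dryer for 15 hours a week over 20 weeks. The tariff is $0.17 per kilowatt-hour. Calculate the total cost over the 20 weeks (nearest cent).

$169.83

Runtime = 15 h/week × 20 weeks = 300 h
Energy = 3.33 kW × 300 h = 999 kWh
Cost = 999 kWh × $0.17/kWh = $169.83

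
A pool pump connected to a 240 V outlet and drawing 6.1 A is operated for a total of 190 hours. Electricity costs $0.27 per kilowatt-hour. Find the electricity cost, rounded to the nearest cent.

Power = 6.1 A × 240 V = 1464 W = 1.464 kW
Energy = 1.464 kW × 190 h = 278.16 kWh
Cost = 278.16 kWh × $0.27/kWh = $75.10

$75.10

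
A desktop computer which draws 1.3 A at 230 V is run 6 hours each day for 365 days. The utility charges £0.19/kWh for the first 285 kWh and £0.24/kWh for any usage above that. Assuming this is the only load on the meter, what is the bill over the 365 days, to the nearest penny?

Power = 1.3 A × 230 V = 299 W = 0.299 kW
Runtime = 6 h/day × 365 days = 2190 h
Energy = 0.299 kW × 2190 h = 654.81 kWh
Tier 1 (0–285 kWh): 285 × £0.19 = £54.15
Above 285 kWh: 369.81 × £0.24 = £88.7544
Bill = £142.90

£142.90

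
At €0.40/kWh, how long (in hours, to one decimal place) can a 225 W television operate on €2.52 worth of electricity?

28.0 h

Energy available = €2.52 ÷ €0.40/kWh = 6.3 kWh
Hours = 6.3 kWh ÷ 0.225 kW = 28.0 h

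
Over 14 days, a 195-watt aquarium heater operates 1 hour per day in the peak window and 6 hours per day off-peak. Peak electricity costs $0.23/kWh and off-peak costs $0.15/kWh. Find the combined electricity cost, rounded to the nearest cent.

$3.08

Peak energy = 0.195 kW × 1 h × 14 = 2.73 kWh
Off-peak energy = 0.195 kW × 6 h × 14 = 16.38 kWh
Cost = 2.73 × $0.23 + 16.38 × $0.15 = $0.6279 + $2.457 = $3.08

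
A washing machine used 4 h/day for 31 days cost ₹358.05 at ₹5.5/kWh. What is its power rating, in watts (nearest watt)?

Energy = ₹358.05 ÷ ₹5.5/kWh = 65.1 kWh
Runtime = 4 h/day × 31 days = 124 h
Power = 65.1 kWh ÷ 124 h = 0.525 kW = 525 W

525 W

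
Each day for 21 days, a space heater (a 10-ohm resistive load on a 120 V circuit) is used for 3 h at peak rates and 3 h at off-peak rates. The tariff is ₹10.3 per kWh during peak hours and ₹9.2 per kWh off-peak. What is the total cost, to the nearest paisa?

Power = V²/R = 120²/10 = 1440 W = 1.44 kW
Peak energy = 1.44 kW × 3 h × 21 = 90.72 kWh
Off-peak energy = 1.44 kW × 3 h × 21 = 90.72 kWh
Cost = 90.72 × ₹10.3 + 90.72 × ₹9.2 = ₹934.416 + ₹834.624 = ₹1769.04

₹1769.04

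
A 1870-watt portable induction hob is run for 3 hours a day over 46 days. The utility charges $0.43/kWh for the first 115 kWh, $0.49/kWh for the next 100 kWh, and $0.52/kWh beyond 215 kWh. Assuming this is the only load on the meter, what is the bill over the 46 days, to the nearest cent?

$120.84

Runtime = 3 h/day × 46 days = 138 h
Energy = 1.87 kW × 138 h = 258.06 kWh
Tier 1 (0–115 kWh): 115 × $0.43 = $49.45
Tier 2 (115–215 kWh): 100 × $0.49 = $49
Above 215 kWh: 43.06 × $0.52 = $22.3912
Bill = $120.84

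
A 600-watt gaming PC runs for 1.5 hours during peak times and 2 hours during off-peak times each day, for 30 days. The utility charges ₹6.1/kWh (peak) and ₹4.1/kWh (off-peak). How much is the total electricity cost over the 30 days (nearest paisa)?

₹312.30

Peak energy = 0.6 kW × 1.5 h × 30 = 27 kWh
Off-peak energy = 0.6 kW × 2 h × 30 = 36 kWh
Cost = 27 × ₹6.1 + 36 × ₹4.1 = ₹164.7 + ₹147.6 = ₹312.30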